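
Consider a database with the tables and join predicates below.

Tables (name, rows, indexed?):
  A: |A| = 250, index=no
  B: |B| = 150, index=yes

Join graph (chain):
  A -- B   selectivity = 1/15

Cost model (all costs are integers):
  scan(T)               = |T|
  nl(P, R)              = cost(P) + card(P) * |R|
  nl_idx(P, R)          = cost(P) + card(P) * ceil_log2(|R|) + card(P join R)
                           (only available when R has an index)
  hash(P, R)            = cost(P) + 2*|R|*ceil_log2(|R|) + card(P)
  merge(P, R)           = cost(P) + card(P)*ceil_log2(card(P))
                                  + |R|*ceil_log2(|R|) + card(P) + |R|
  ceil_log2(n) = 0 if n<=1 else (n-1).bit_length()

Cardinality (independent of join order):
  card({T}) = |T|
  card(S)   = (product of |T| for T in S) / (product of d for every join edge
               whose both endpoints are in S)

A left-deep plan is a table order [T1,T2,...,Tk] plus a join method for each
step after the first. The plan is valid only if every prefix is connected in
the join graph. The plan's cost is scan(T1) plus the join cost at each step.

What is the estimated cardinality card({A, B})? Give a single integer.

Tables in S: A(250), B(150)
Edges inside S: A-B(d=15)
numerator = 250 * 150 = 37500
denominator = 15 = 15
card(S) = 37500 / 15 = 2500

2500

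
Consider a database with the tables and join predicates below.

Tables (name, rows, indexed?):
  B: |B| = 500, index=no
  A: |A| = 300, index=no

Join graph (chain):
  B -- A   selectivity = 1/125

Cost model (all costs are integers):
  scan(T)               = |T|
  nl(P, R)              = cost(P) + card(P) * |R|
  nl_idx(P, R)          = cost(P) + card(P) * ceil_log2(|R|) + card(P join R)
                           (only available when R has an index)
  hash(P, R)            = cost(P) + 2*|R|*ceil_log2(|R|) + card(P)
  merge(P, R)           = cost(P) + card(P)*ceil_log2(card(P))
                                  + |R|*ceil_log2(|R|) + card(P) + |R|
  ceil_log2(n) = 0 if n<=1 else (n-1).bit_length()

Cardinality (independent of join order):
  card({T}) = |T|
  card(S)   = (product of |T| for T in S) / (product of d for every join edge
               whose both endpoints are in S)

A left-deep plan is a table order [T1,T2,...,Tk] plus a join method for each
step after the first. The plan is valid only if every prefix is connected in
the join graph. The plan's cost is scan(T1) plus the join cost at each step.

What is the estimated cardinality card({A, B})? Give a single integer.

Tables in S: A(300), B(500)
Edges inside S: B-A(d=125)
numerator = 300 * 500 = 150000
denominator = 125 = 125
card(S) = 150000 / 125 = 1200

1200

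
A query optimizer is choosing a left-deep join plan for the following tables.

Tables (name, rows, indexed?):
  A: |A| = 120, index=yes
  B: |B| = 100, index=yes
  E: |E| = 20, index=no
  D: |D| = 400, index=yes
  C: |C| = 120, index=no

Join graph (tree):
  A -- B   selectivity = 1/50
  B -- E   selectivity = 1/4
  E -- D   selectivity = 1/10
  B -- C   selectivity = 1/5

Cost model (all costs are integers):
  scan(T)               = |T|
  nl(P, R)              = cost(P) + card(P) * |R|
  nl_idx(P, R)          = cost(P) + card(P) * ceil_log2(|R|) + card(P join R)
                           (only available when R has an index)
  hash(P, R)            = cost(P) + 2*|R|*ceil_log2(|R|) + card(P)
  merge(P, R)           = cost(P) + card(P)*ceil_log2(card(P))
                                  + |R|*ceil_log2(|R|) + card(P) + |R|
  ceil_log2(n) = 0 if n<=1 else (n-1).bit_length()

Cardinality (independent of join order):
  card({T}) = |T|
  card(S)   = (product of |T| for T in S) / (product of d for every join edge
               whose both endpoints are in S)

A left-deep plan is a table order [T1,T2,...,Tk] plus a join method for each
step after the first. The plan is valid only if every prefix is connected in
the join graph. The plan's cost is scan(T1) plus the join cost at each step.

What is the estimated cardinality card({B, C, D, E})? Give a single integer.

480000

Tables in S: B(100), C(120), D(400), E(20)
Edges inside S: B-E(d=4), E-D(d=10), B-C(d=5)
numerator = 100 * 120 * 400 * 20 = 96000000
denominator = 4 * 10 * 5 = 200
card(S) = 96000000 / 200 = 480000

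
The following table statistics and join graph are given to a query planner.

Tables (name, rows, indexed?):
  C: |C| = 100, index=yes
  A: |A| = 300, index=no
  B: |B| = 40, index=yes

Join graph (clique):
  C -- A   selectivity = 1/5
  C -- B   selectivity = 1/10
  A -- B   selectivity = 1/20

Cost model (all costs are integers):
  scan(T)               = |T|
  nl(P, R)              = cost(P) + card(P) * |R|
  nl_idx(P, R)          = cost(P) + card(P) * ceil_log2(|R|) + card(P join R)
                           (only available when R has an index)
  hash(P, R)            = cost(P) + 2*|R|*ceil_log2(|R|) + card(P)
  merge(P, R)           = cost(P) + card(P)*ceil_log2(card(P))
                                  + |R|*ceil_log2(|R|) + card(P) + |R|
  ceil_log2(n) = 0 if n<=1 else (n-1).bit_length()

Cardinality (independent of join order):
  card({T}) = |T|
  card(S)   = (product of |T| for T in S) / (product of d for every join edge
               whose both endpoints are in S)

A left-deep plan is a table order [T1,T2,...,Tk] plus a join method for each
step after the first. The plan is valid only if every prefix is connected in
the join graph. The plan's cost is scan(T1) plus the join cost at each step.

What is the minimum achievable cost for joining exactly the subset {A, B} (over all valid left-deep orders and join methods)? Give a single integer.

Selinger DP over subsets of {A,B}:
  {A}: scan cost=300, card=300
  {B}: scan cost=40, card=40
  {AB}: card=600; try (B,hash)→1080, (B,nl_idx)→2700, (A,merge)→3320, (B,merge)→3580, (A,hash)→5480, (A,nl)→12040 …(+1); best=1080 via (B,hash)

1080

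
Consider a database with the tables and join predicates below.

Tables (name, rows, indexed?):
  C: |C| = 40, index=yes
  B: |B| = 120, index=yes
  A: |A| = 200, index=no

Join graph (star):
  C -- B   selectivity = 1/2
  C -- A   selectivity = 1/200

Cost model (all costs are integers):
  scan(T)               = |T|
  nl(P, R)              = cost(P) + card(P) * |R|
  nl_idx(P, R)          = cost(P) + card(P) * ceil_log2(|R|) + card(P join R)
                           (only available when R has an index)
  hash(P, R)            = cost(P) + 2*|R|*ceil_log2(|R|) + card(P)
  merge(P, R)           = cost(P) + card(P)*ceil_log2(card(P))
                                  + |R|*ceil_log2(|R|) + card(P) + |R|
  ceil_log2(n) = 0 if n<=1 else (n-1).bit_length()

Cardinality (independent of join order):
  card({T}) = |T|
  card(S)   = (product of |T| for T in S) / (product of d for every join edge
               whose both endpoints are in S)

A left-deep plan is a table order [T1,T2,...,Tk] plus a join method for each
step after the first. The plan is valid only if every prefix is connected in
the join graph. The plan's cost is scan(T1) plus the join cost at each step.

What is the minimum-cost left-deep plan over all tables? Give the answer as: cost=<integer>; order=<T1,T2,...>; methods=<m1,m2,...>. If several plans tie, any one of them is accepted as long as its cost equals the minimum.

Selinger DP (subsets sized 1..n):
  {C}: scan cost=40, card=40
  {B}: scan cost=120, card=120
  {A}: scan cost=200, card=200
  {BC}: card=2400; try (C,hash)→720, (B,merge)→1280, (C,merge)→1360, (B,hash)→1760, (B,nl_idx)→2720, (C,nl_idx)→3240 …(+2); best=720 via (C,hash)
  {AC}: card=40; try (C,hash)→880, (C,nl_idx)→1440, (A,merge)→2120, (C,merge)→2280, (A,hash)→3280, (A,nl)→8040 …(+1); best=880 via (C,hash)
  {ABC}: card=2400; try (B,merge)→2120, (B,hash)→2600, (B,nl_idx)→3560, (B,nl)→5680, (A,hash)→6320, (A,merge)→33720 …(+1); best=2120 via (B,merge)

cost=2120; order=A,C,B; methods=hash,merge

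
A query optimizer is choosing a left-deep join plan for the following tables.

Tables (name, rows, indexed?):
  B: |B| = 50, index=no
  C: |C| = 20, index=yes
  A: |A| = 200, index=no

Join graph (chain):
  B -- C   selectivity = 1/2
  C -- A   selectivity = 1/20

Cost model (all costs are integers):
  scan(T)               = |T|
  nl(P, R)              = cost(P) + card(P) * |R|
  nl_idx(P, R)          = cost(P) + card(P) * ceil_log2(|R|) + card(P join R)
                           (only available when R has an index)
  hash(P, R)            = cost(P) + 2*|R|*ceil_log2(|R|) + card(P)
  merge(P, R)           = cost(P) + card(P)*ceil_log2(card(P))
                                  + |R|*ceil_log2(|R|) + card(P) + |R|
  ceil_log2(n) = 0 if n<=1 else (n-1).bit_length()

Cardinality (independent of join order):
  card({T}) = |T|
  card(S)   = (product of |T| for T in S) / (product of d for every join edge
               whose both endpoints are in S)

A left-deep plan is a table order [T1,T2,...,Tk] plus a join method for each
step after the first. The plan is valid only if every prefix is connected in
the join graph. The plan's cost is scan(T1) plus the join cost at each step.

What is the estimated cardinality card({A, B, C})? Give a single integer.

5000

Tables in S: A(200), B(50), C(20)
Edges inside S: B-C(d=2), C-A(d=20)
numerator = 200 * 50 * 20 = 200000
denominator = 2 * 20 = 40
card(S) = 200000 / 40 = 5000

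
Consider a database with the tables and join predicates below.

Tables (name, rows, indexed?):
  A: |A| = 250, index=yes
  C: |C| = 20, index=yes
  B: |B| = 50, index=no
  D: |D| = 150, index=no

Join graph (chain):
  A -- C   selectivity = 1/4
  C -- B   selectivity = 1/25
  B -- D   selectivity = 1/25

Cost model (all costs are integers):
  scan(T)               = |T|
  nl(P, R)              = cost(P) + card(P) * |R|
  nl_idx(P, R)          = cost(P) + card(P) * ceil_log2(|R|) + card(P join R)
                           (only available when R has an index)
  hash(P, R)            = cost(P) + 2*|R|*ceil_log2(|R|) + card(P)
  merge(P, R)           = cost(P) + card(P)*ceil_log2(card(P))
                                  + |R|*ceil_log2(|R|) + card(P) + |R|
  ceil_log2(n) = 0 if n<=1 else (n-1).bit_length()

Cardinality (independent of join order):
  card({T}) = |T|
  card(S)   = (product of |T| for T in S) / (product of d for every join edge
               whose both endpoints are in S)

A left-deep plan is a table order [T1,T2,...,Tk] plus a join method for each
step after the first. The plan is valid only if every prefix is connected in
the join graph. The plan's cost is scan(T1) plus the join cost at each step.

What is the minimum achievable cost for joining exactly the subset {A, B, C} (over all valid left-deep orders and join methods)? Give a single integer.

Selinger DP over subsets of {A,B,C}:
  {A}: scan cost=250, card=250
  {C}: scan cost=20, card=20
  {B}: scan cost=50, card=50
  {AC}: card=1250; try (C,hash)→700, (A,nl_idx)→1430, (A,merge)→2390, (C,merge)→2620, (C,nl_idx)→2750, (A,hash)→4040 …(+2); best=700 via (C,hash)
  {BC}: card=40; try (C,hash)→300, (C,nl_idx)→340, (B,merge)→490, (C,merge)→520, (B,hash)→640, (B,nl)→1020 …(+1); best=300 via (C,hash)
  {ABC}: card=2500; try (B,hash)→2550, (A,merge)→2830, (A,nl_idx)→3120, (A,hash)→4340, (A,nl)→10300, (B,merge)→16050 …(+1); best=2550 via (B,hash)

2550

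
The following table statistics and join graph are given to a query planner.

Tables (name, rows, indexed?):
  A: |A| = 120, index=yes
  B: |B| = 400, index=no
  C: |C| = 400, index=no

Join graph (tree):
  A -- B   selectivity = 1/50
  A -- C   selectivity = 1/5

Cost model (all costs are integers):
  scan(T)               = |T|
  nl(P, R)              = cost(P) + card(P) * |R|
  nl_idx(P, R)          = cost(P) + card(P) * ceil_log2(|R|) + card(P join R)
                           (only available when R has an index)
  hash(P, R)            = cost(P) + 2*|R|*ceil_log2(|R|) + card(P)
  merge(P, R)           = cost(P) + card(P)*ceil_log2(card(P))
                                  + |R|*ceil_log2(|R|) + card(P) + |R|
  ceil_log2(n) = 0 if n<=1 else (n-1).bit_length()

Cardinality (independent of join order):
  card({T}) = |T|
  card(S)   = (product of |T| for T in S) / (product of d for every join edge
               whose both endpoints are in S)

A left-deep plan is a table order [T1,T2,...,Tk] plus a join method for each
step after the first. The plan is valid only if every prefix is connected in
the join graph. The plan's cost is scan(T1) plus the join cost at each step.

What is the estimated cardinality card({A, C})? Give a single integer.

Tables in S: A(120), C(400)
Edges inside S: A-C(d=5)
numerator = 120 * 400 = 48000
denominator = 5 = 5
card(S) = 48000 / 5 = 9600

9600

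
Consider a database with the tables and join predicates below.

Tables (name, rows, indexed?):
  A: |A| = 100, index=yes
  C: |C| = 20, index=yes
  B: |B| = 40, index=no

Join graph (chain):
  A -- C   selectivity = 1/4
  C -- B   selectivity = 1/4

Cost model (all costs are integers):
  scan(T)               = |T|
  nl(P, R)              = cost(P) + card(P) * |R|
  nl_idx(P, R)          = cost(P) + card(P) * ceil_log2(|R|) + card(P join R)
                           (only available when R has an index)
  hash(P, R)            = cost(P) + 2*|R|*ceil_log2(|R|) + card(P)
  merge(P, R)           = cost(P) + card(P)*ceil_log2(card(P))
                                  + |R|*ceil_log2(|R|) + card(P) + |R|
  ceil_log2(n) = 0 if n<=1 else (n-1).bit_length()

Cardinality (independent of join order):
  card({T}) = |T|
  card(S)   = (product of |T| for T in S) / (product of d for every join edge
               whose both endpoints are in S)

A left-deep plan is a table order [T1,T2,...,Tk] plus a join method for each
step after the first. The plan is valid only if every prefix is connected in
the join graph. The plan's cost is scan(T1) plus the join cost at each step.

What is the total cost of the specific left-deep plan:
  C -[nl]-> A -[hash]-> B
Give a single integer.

step 1: scan C: cost=20, card=20
step 2: join A via nl
    card(P join A) = 20*100/(4) = 500
    cost = 20 + 20*100 = 2020
step 3: join B via hash
    card(P join B) = 500*40/(4) = 5000
    cost = 2020 + 2*40*6 + 500 = 3000

3000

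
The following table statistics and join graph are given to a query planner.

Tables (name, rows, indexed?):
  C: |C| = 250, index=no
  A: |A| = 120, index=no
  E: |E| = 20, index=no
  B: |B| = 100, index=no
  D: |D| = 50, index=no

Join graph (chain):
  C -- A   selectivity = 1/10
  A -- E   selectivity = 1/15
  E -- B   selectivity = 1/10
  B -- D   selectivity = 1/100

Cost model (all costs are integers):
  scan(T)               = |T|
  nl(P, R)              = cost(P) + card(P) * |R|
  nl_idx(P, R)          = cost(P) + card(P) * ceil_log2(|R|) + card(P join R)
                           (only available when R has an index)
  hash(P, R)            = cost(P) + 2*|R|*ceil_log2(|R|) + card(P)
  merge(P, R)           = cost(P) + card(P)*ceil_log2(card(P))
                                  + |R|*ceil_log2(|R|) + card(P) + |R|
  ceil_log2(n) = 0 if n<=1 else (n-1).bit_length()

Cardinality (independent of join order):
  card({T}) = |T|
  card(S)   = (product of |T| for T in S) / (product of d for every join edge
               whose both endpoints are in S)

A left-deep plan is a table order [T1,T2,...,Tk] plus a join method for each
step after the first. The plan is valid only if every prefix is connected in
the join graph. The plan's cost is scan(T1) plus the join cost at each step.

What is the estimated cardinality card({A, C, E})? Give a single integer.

4000

Tables in S: A(120), C(250), E(20)
Edges inside S: C-A(d=10), A-E(d=15)
numerator = 120 * 250 * 20 = 600000
denominator = 10 * 15 = 150
card(S) = 600000 / 150 = 4000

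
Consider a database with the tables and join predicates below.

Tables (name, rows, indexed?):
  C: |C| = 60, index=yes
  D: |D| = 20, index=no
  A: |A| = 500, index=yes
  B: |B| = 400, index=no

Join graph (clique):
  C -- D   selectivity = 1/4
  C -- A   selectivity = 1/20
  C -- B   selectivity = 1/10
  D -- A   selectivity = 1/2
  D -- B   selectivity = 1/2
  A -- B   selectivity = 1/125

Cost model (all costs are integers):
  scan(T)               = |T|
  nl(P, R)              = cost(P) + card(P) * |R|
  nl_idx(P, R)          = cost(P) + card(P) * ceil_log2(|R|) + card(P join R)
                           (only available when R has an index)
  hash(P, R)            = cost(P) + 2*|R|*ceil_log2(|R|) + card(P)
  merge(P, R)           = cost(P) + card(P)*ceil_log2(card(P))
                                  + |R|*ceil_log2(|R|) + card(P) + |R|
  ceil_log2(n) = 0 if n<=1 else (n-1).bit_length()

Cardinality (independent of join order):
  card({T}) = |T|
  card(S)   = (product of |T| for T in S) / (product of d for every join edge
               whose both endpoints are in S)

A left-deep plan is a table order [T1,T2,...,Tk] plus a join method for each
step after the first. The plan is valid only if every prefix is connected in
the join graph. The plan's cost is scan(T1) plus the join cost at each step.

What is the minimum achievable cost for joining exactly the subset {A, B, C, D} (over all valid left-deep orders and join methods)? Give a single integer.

8600

Selinger DP over subsets of {A,B,C,D}:
  {C}: scan cost=60, card=60
  {D}: scan cost=20, card=20
  {A}: scan cost=500, card=500
  {B}: scan cost=400, card=400
  {CD}: card=300; try (D,hash)→320, (C,nl_idx)→440, (C,merge)→560, (D,merge)→600, (C,hash)→760, (C,nl)→1220 …(+1); best=320 via (D,hash)
  {AC}: card=1500; try (C,hash)→1720, (A,nl_idx)→2100, (C,nl_idx)→5000, (A,merge)→5480, (C,merge)→5920, (A,hash)→9120 …(+2); best=1720 via (C,hash)
  {BC}: card=2400; try (C,hash)→1520, (B,merge)→4480, (C,merge)→4820, (C,nl_idx)→5200, (B,hash)→7320, (B,nl)→24060 …(+1); best=1520 via (C,hash)
  {AD}: card=5000; try (D,hash)→1200, (A,merge)→5140, (A,nl_idx)→5200, (D,merge)→5620, (A,hash)→9040, (A,nl)→10020 …(+1); best=1200 via (D,hash)
  {BD}: card=4000; try (D,hash)→1000, (B,merge)→4140, (D,merge)→4520, (B,hash)→7240, (B,nl)→8020, (D,nl)→8400; best=1000 via (D,hash)
  {AB}: card=1600; try (A,nl_idx)→5600, (B,hash)→8200, (A,merge)→9400, (B,merge)→9500, (A,hash)→9800, (A,nl)→200400 …(+1); best=5600 via (A,nl_idx)
  {ACD}: card=3750; try (D,hash)→3420, (A,nl_idx)→6770, (C,hash)→6920, (A,merge)→8320, (A,hash)→9620, (D,merge)→19840 …(+5); best=3420 via (D,hash)
  {BCD}: card=6000; try (D,hash)→4120, (C,hash)→5720, (B,merge)→7320, (B,hash)→7820, (C,nl_idx)→31000, (D,merge)→32840 …(+4); best=4120 via (D,hash)
  {ABC}: card=480; try (C,hash)→7920, (B,hash)→10420, (A,hash)→12920, (C,nl_idx)→15680, (A,nl_idx)→23600, (B,merge)→23720 …(+5); best=7920 via (C,hash)
  {ABD}: card=8000; try (D,hash)→7400, (B,hash)→13400, (A,hash)→14000, (D,merge)→24920, (D,nl)→37600, (A,nl_idx)→45000 …(+4); best=7400 via (D,hash)
  {ABCD}: card=600; try (D,hash)→8600, (D,merge)→12840, (B,hash)→14370, (C,hash)→16120, (D,nl)→17520, (A,hash)→19120 …(+8); best=8600 via (D,hash)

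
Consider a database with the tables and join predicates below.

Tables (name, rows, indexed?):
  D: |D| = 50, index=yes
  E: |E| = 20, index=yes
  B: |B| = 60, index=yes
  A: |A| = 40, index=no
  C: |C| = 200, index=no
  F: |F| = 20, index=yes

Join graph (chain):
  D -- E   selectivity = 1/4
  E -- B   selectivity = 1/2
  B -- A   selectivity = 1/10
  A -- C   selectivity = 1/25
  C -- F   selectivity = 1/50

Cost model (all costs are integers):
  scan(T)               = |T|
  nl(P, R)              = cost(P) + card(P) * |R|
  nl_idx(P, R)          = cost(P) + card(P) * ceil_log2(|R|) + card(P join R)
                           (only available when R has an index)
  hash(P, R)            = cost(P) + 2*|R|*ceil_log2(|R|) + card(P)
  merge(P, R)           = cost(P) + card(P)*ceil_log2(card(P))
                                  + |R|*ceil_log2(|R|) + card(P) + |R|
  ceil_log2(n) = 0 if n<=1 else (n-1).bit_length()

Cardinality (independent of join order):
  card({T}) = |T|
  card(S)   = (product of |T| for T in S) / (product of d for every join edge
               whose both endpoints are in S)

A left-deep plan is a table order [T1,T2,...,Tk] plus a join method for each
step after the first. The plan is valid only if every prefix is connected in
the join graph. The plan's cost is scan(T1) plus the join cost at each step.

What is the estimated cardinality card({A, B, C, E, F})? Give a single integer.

7680

Tables in S: A(40), B(60), C(200), E(20), F(20)
Edges inside S: E-B(d=2), B-A(d=10), A-C(d=25), C-F(d=50)
numerator = 40 * 60 * 200 * 20 * 20 = 192000000
denominator = 2 * 10 * 25 * 50 = 25000
card(S) = 192000000 / 25000 = 7680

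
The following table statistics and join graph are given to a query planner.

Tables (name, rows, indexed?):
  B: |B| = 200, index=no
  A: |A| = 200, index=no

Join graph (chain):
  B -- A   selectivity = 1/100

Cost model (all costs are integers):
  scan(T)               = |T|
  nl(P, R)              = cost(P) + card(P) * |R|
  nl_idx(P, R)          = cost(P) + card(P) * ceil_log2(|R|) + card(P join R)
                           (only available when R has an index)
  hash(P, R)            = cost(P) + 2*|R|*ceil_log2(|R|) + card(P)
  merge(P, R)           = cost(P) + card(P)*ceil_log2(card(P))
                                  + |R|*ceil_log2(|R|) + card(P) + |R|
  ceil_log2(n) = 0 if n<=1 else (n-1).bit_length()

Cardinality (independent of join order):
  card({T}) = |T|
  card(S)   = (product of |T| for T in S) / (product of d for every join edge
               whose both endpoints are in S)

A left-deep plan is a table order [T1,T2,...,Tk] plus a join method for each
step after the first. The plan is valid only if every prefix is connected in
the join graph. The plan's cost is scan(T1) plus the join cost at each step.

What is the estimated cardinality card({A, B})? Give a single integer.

400

Tables in S: A(200), B(200)
Edges inside S: B-A(d=100)
numerator = 200 * 200 = 40000
denominator = 100 = 100
card(S) = 40000 / 100 = 400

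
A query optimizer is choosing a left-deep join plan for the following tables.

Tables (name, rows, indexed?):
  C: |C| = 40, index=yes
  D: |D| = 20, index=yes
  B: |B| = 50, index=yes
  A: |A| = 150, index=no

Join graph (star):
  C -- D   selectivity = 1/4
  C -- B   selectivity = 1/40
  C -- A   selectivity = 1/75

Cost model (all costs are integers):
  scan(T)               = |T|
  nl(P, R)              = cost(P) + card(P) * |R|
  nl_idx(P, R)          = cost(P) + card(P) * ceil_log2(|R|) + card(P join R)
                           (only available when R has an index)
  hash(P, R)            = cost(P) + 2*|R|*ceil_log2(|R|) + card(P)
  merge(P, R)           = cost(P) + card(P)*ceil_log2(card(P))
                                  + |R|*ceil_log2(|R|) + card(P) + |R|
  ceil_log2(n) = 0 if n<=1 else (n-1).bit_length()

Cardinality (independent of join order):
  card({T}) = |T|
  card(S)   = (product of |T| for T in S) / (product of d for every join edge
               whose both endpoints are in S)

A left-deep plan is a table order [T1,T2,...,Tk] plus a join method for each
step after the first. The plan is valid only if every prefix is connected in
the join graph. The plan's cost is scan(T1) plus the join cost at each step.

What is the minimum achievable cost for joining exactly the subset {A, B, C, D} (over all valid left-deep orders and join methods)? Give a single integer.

1660

Selinger DP over subsets of {A,B,C,D}:
  {C}: scan cost=40, card=40
  {D}: scan cost=20, card=20
  {B}: scan cost=50, card=50
  {A}: scan cost=150, card=150
  {CD}: card=200; try (D,hash)→280, (C,nl_idx)→340, (C,merge)→420, (D,merge)→440, (D,nl_idx)→440, (C,hash)→520 …(+2); best=280 via (D,hash)
  {BC}: card=50; try (B,nl_idx)→330, (C,nl_idx)→400, (C,hash)→580, (B,merge)→670, (C,merge)→680, (B,hash)→680 …(+2); best=330 via (B,nl_idx)
  {AC}: card=80; try (C,hash)→780, (C,nl_idx)→1130, (A,merge)→1670, (C,merge)→1780, (A,hash)→2480, (A,nl)→6040 …(+1); best=780 via (C,hash)
  {BCD}: card=250; try (D,hash)→580, (D,merge)→800, (D,nl_idx)→830, (B,hash)→1080, (D,nl)→1330, (B,nl_idx)→1730 …(+2); best=580 via (D,hash)
  {ACD}: card=400; try (D,hash)→1060, (D,merge)→1540, (D,nl_idx)→1580, (D,nl)→2380, (A,hash)→2880, (A,merge)→3430 …(+1); best=1060 via (D,hash)
  {ABC}: card=100; try (B,nl_idx)→1360, (B,hash)→1460, (B,merge)→1770, (A,merge)→2030, (A,hash)→2780, (B,nl)→4780 …(+1); best=1360 via (B,nl_idx)
  {ABCD}: card=500; try (D,hash)→1660, (B,hash)→2060, (D,merge)→2280, (D,nl_idx)→2360, (A,hash)→3230, (D,nl)→3360 …(+5); best=1660 via (D,hash)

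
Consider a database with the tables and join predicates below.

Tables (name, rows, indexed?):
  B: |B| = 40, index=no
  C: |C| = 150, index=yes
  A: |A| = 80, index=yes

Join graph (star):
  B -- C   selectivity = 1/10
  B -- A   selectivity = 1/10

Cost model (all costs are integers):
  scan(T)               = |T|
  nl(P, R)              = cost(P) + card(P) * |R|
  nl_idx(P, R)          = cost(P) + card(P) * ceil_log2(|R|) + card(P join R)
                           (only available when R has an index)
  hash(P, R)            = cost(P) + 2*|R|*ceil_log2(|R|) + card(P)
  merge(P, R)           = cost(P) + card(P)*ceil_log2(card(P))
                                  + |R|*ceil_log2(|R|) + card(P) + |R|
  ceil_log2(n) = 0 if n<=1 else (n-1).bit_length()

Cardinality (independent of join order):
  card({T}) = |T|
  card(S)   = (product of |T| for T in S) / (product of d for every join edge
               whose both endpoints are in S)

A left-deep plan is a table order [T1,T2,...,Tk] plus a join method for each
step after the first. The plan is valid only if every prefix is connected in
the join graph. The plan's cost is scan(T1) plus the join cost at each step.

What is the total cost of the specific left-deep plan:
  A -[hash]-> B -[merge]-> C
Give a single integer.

5190

step 1: scan A: cost=80, card=80
step 2: join B via hash
    card(P join B) = 80*40/(10) = 320
    cost = 80 + 2*40*6 + 80 = 640
step 3: join C via merge
    card(P join C) = 320*150/(10) = 4800
    cost = 640 + 320*9 + 150*8 + 320 + 150 = 5190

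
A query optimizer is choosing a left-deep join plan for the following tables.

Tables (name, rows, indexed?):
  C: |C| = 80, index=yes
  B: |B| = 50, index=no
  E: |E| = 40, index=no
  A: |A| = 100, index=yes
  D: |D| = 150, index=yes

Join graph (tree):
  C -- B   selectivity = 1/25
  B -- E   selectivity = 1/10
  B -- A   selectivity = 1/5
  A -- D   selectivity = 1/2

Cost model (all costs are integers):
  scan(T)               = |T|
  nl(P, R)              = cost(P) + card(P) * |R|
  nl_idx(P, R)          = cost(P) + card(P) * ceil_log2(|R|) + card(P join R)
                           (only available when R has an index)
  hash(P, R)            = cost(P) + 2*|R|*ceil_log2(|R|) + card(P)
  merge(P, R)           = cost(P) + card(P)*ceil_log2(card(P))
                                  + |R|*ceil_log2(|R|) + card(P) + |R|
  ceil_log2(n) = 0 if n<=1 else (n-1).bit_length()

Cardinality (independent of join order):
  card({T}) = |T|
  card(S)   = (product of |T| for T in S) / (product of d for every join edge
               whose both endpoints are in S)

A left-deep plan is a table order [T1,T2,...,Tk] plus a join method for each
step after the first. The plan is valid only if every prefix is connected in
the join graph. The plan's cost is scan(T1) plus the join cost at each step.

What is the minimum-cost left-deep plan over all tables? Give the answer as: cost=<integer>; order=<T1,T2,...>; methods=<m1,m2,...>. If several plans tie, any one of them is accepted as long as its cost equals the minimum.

Selinger DP (subsets sized 1..n):
  {C}: scan cost=80, card=80
  {B}: scan cost=50, card=50
  {E}: scan cost=40, card=40
  {A}: scan cost=100, card=100
  {D}: scan cost=150, card=150
  {BC}: card=160; try (C,nl_idx)→560, (B,hash)→760, (C,merge)→1040, (B,merge)→1070, (C,hash)→1220, (C,nl)→4050 …(+1); best=560 via (C,nl_idx)
  {BE}: card=200; try (E,hash)→580, (B,merge)→670, (E,merge)→680, (B,hash)→680, (B,nl)→2040, (E,nl)→2050; best=580 via (E,hash)
  {AB}: card=1000; try (B,hash)→800, (A,merge)→1200, (B,merge)→1250, (A,nl_idx)→1400, (A,hash)→1500, (A,nl)→5050 …(+1); best=800 via (B,hash)
  {AD}: card=7500; try (A,hash)→1700, (D,merge)→2250, (A,merge)→2300, (D,hash)→2600, (D,nl_idx)→8400, (A,nl_idx)→8700 …(+2); best=1700 via (A,hash)
  {BCE}: card=640; try (E,hash)→1200, (C,hash)→1900, (E,merge)→2280, (C,nl_idx)→2620, (C,merge)→3020, (E,nl)→6960 …(+1); best=1200 via (E,hash)
  {ABC}: card=3200; try (A,hash)→2120, (A,merge)→2800, (C,hash)→2920, (A,nl_idx)→4880, (C,nl_idx)→11000, (C,merge)→12440 …(+2); best=2120 via (A,hash)
  {ABE}: card=4000; try (A,hash)→2180, (E,hash)→2280, (A,merge)→3180, (A,nl_idx)→5980, (E,merge)→12080, (A,nl)→20580 …(+1); best=2180 via (A,hash)
  {ABD}: card=75000; try (D,hash)→4200, (B,hash)→9800, (D,merge)→13150, (D,nl_idx)→83800, (B,merge)→107050, (D,nl)→150800 …(+1); best=4200 via (D,hash)
  {ABCE}: card=12800; try (A,hash)→3240, (E,hash)→5800, (C,hash)→7300, (A,merge)→9040, (A,nl_idx)→18480, (C,nl_idx)→42980 …(+5); best=3240 via (A,hash)
  {ABCD}: card=240000; try (D,hash)→7720, (D,merge)→45070, (C,hash)→80320, (D,nl_idx)→267720, (D,nl)→482120, (C,nl_idx)→769200 …(+2); best=7720 via (D,hash)
  {ABDE}: card=300000; try (D,hash)→8580, (D,merge)→55530, (E,hash)→79680, (D,nl_idx)→334180, (D,nl)→602180, (E,merge)→1354480 …(+1); best=8580 via (D,hash)
  {ABCDE}: card=960000; try (D,hash)→18440, (D,merge)→196590, (E,hash)→248200, (C,hash)→309700, (D,nl_idx)→1065640, (D,nl)→1923240 …(+5); best=18440 via (D,hash)

cost=18440; order=B,C,E,A,D; methods=nl_idx,hash,hash,hash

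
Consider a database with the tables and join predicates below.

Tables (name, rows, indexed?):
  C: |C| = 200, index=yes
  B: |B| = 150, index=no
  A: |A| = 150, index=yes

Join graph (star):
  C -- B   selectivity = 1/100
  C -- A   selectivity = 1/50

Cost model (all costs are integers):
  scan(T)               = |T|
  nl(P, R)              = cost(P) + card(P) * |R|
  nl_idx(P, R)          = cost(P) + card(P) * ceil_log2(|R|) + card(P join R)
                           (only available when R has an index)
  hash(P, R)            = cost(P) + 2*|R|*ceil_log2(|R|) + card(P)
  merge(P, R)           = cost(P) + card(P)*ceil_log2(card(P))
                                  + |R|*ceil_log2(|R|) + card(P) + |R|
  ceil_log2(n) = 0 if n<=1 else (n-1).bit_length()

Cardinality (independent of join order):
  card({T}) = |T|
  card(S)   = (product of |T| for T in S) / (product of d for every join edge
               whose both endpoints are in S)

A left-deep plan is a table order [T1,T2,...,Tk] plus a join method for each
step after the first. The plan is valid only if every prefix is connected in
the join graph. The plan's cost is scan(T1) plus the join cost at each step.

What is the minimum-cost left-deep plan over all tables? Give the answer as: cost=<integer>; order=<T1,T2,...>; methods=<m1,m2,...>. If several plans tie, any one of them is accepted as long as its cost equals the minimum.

Selinger DP (subsets sized 1..n):
  {C}: scan cost=200, card=200
  {B}: scan cost=150, card=150
  {A}: scan cost=150, card=150
  {BC}: card=300; try (C,nl_idx)→1650, (B,hash)→2800, (C,merge)→3300, (B,merge)→3350, (C,hash)→3500, (C,nl)→30150 …(+1); best=1650 via (C,nl_idx)
  {AC}: card=600; try (C,nl_idx)→1950, (A,nl_idx)→2400, (A,hash)→2800, (C,merge)→3300, (A,merge)→3350, (C,hash)→3500 …(+2); best=1950 via (C,nl_idx)
  {ABC}: card=900; try (A,hash)→4350, (B,hash)→4950, (A,nl_idx)→4950, (A,merge)→6000, (B,merge)→9900, (A,nl)→46650 …(+1); best=4350 via (A,hash)

cost=4350; order=B,C,A; methods=nl_idx,hash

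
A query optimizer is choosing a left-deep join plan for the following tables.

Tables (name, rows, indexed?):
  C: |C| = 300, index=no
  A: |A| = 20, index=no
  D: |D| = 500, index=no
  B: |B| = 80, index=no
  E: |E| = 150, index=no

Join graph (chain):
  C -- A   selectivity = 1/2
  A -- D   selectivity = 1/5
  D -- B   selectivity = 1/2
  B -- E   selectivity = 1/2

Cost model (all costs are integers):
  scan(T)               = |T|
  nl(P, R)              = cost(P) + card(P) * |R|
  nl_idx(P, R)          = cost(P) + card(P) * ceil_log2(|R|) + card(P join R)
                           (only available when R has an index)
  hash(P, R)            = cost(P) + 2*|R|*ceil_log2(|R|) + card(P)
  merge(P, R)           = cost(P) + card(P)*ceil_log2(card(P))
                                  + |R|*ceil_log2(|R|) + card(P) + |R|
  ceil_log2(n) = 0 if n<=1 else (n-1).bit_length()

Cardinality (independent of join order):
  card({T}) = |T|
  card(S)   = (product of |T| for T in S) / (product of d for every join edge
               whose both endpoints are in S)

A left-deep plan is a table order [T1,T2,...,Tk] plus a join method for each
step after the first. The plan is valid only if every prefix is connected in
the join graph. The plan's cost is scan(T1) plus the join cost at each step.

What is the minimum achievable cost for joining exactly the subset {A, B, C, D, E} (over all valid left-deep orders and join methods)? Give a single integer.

6092120

Selinger DP over subsets of {A,B,C,D,E}:
  {C}: scan cost=300, card=300
  {A}: scan cost=20, card=20
  {D}: scan cost=500, card=500
  {B}: scan cost=80, card=80
  {E}: scan cost=150, card=150
  {AC}: card=3000; try (A,hash)→800, (C,merge)→3140, (A,merge)→3420, (C,hash)→5440, (C,nl)→6020, (A,nl)→6300; best=800 via (A,hash)
  {AD}: card=2000; try (A,hash)→1200, (D,merge)→5140, (A,merge)→5620, (D,hash)→9040, (D,nl)→10020, (A,nl)→10500; best=1200 via (A,hash)
  {BD}: card=20000; try (B,hash)→2120, (D,merge)→5720, (B,merge)→6140, (D,hash)→9160, (D,nl)→40080, (B,nl)→40500; best=2120 via (B,hash)
  {BE}: card=6000; try (B,hash)→1420, (E,merge)→2070, (B,merge)→2140, (E,hash)→2560, (E,nl)→12080, (B,nl)→12150; best=1420 via (B,hash)
  {ACD}: card=300000; try (C,hash)→8600, (D,hash)→12800, (C,merge)→28200, (D,merge)→44800, (C,nl)→601200, (D,nl)→1500800; best=8600 via (C,hash)
  {ABD}: card=80000; try (B,hash)→4320, (A,hash)→22320, (B,merge)→25840, (B,nl)→161200, (A,merge)→322240, (A,nl)→402120; best=4320 via (B,hash)
  {BDE}: card=1500000; try (D,hash)→16420, (E,hash)→24520, (D,merge)→90420, (E,merge)→323470, (D,nl)→3001420, (E,nl)→3002120; best=16420 via (D,hash)
  {ABCD}: card=12000000; try (C,hash)→89720, (B,hash)→309720, (C,merge)→1447320, (B,merge)→6009240, (C,nl)→24004320, (B,nl)→24008600; best=89720 via (C,hash)
  {ABDE}: card=6000000; try (E,hash)→86720, (E,merge)→1445670, (A,hash)→1516620, (E,nl)→12004320, (A,nl)→30016420, (A,merge)→33016540; best=86720 via (E,hash)
  {ABCDE}: card=900000000; try (C,hash)→6092120, (E,hash)→12092120, (C,merge)→144089720, (E,merge)→300091070, (C,nl)→1800086720, (E,nl)→1800089720; best=6092120 via (C,hash)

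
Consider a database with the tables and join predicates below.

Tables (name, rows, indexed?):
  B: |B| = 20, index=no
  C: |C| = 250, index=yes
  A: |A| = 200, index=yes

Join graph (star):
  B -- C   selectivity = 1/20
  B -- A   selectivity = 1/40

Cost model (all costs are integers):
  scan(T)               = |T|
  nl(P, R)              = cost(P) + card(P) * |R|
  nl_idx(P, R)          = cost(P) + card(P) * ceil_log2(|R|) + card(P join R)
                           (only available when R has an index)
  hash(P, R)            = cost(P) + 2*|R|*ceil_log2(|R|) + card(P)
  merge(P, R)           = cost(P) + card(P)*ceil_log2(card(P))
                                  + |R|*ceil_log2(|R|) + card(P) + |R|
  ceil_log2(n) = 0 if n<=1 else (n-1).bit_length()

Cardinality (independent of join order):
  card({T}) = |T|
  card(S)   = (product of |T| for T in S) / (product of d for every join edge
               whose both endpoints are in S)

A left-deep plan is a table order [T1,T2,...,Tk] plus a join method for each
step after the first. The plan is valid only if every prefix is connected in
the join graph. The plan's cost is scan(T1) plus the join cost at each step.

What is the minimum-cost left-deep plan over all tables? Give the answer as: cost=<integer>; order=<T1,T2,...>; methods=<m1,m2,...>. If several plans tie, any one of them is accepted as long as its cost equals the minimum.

cost=2330; order=B,A,C; methods=nl_idx,nl_idx

Selinger DP (subsets sized 1..n):
  {B}: scan cost=20, card=20
  {C}: scan cost=250, card=250
  {A}: scan cost=200, card=200
  {BC}: card=250; try (C,nl_idx)→430, (B,hash)→700, (C,merge)→2390, (B,merge)→2620, (C,hash)→4040, (C,nl)→5020 …(+1); best=430 via (C,nl_idx)
  {AB}: card=100; try (A,nl_idx)→280, (B,hash)→600, (A,merge)→1940, (B,merge)→2120, (A,hash)→3240, (A,nl)→4020 …(+1); best=280 via (A,nl_idx)
  {ABC}: card=1250; try (C,nl_idx)→2330, (C,merge)→3330, (A,nl_idx)→3680, (A,hash)→3880, (C,hash)→4380, (A,merge)→4480 …(+2); best=2330 via (C,nl_idx)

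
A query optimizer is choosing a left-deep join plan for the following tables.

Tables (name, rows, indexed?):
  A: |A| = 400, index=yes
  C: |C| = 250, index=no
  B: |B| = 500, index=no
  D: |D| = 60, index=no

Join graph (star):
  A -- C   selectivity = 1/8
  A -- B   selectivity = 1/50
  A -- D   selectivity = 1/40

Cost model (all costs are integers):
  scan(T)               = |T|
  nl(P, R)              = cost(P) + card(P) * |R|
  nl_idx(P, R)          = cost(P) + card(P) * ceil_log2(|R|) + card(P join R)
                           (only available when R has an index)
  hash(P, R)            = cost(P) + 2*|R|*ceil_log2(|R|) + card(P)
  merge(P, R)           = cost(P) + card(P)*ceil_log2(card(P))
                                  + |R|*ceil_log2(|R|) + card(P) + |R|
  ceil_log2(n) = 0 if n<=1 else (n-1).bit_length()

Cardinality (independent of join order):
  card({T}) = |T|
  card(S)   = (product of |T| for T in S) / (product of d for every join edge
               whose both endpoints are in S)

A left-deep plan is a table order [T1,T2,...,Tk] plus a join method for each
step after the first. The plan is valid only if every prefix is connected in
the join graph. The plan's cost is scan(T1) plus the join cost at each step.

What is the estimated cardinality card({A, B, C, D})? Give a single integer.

187500

Tables in S: A(400), B(500), C(250), D(60)
Edges inside S: A-C(d=8), A-B(d=50), A-D(d=40)
numerator = 400 * 500 * 250 * 60 = 3000000000
denominator = 8 * 50 * 40 = 16000
card(S) = 3000000000 / 16000 = 187500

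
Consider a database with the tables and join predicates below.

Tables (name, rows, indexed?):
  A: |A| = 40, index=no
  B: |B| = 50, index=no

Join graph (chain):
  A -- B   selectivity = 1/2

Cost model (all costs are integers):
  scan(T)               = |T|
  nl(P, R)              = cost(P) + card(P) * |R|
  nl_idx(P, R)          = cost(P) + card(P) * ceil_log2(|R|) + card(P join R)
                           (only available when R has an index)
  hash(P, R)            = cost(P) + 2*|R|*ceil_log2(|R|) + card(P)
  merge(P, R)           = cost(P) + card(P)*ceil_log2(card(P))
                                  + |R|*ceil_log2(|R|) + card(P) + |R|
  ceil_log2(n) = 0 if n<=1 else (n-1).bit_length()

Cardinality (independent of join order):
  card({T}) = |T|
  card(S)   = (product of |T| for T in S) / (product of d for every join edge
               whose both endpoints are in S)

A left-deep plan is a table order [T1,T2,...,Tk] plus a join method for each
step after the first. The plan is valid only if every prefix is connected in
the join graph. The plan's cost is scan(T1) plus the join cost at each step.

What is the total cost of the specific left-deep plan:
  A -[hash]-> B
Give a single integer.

step 1: scan A: cost=40, card=40
step 2: join B via hash
    card(P join B) = 40*50/(2) = 1000
    cost = 40 + 2*50*6 + 40 = 680

680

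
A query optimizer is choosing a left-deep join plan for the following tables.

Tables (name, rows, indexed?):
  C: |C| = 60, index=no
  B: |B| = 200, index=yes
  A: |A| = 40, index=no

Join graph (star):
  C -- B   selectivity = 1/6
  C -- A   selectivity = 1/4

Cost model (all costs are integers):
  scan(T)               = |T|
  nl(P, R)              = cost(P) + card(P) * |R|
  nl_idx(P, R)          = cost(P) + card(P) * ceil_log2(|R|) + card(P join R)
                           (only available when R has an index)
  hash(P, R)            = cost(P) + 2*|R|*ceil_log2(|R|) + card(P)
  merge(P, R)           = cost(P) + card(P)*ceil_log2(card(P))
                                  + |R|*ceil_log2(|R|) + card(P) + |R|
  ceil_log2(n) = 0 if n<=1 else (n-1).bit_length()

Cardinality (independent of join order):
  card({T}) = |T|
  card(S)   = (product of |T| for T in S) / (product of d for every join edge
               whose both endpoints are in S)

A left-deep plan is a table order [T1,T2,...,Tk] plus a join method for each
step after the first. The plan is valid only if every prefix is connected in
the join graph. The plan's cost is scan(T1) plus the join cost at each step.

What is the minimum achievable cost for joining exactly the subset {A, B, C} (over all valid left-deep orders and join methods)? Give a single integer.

Selinger DP over subsets of {A,B,C}:
  {C}: scan cost=60, card=60
  {B}: scan cost=200, card=200
  {A}: scan cost=40, card=40
  {BC}: card=2000; try (C,hash)→1120, (B,merge)→2280, (C,merge)→2420, (B,nl_idx)→2540, (B,hash)→3320, (B,nl)→12060 …(+1); best=1120 via (C,hash)
  {AC}: card=600; try (A,hash)→600, (C,merge)→740, (A,merge)→760, (C,hash)→800, (C,nl)→2440, (A,nl)→2460; best=600 via (A,hash)
  {ABC}: card=20000; try (A,hash)→3600, (B,hash)→4400, (B,merge)→9000, (B,nl_idx)→25400, (A,merge)→25400, (A,nl)→81120 …(+1); best=3600 via (A,hash)

3600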